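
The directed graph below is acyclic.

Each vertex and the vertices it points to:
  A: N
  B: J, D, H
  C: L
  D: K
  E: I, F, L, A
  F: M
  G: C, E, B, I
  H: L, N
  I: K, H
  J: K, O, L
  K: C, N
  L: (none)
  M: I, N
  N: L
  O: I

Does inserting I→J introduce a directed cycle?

Yes

Adding I→J creates a cycle iff J can already reach I.
Path from J: J → O → I.
So J → … → I → J is a cycle.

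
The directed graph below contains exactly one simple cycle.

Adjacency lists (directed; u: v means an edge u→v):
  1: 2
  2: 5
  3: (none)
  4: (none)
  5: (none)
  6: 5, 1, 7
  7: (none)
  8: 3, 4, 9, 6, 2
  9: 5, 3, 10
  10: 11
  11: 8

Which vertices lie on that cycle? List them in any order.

DFS with gray/black marking from 8:
8 gray
  3 gray
  3 black
  4 gray
  4 black
  9 gray
    5 gray
    5 black
    9→3: 3 black — skip
    10 gray
      11 gray
        11→8: 8 is gray → back edge
Back edge closes the cycle 8 → 9 → 10 → 11 → 8; its vertices are {8, 9, 10, 11}.

8, 9, 10, 11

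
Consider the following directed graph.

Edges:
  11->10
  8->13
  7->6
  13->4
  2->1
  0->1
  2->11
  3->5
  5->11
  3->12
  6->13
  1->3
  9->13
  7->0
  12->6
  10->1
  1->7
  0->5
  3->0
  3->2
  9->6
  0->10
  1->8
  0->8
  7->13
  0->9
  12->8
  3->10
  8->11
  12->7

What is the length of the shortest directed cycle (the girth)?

For each vertex v, BFS finds the shortest path from v back to v.
The shortest such closed walk is 0 → 1 → 3 → 0, length 3.

3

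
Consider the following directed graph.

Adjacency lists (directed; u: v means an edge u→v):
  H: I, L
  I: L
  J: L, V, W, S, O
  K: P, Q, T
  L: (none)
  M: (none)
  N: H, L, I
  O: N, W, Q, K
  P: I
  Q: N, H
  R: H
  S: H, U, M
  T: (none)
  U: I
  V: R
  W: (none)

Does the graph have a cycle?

DFS with white/gray/black marking, starting from L:
L gray
L black
H gray
  I gray
    I→L: L black — skip
  I black
  H→L: L black — skip
H black
J gray
  J→L: L black — skip
  V gray
    R gray
      R→H: H black — skip
    R black
  V black
  W gray
  W black
  S gray
    S→H: H black — skip
    U gray
      U→I: I black — skip
    U black
    M gray
    M black
  S black
  O gray
    N gray
      N→H: H black — skip
      N→L: L black — skip
      N→I: I black — skip
    N black
    O→W: W black — skip
    Q gray
      Q→N: N black — skip
      Q→H: H black — skip
    Q black
    K gray
      P gray
        P→I: I black — skip
      P black
      K→Q: Q black — skip
      T gray
      T black
    K black
  O black
J black
Every edge goes to a white or black vertex — no back edge, so the graph is acyclic.

No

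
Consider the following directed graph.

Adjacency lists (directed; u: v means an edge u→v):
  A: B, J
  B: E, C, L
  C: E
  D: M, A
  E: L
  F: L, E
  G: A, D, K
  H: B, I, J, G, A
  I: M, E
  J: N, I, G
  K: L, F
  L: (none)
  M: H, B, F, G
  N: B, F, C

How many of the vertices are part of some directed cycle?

A vertex is on a directed cycle iff it belongs to a strongly connected component of size ≥ 2 (or has a self-loop).
The vertices on cycles are {A, D, G, H, I, J, M} — 7 in total.

7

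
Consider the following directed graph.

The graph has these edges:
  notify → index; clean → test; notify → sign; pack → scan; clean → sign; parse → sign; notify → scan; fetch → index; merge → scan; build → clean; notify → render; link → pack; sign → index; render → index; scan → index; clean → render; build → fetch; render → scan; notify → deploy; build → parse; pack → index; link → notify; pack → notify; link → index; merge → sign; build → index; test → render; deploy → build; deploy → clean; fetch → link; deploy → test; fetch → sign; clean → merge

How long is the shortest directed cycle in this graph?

For each vertex v, BFS finds the shortest path from v back to v.
The shortest such closed walk is deploy → build → fetch → link → notify → deploy, length 5.

5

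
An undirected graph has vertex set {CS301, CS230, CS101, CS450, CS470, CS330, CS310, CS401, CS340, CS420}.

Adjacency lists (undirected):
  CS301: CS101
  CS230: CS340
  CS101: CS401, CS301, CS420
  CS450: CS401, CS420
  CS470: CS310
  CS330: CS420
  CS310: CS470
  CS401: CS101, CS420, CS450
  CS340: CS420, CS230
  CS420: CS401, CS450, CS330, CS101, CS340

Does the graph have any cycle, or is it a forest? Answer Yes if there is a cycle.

DFS, tracking each vertex's parent; an edge to a visited non-parent vertex closes a cycle.
Start from CS330:
visit CS330 (parent –)
  visit CS420 (parent CS330)
    visit CS401 (parent CS420)
      visit CS101 (parent CS401)
        CS101–CS401: parent, skip
        visit CS301 (parent CS101)
          CS301–CS101: parent, skip
        CS101–CS420: CS420 visited and ≠ parent → cycle
Cycle: CS420 – CS401 – CS101 – CS420.

Yes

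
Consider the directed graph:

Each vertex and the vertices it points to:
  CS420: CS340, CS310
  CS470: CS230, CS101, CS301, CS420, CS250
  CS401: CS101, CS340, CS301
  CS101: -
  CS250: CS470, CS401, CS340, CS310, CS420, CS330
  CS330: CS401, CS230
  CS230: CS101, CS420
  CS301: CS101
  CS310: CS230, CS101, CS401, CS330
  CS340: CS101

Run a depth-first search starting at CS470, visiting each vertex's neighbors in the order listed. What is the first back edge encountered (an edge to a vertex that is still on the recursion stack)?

CS310→CS230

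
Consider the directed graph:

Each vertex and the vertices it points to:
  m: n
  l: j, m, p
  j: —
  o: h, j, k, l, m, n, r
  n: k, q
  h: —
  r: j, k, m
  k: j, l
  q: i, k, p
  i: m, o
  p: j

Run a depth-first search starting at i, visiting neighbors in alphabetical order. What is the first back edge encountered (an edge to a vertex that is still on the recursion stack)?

DFS from i (visiting neighbors in alphabetical order); mark gray on enter, black on exit:
i gray
  m gray
    n gray
      k gray
        j gray
        j black
        l gray
          l→j: j black — skip
          l→m: m is gray → back edge
First back edge: l → m.

l→m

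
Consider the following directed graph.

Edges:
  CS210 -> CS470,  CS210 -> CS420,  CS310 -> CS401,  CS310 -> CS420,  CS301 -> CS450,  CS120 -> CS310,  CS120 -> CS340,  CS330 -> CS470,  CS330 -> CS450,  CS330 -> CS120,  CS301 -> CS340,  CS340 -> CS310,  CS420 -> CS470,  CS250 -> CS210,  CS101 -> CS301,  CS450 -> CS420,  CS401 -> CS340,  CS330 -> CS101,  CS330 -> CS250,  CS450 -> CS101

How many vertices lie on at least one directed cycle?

6

A vertex is on a directed cycle iff it belongs to a strongly connected component of size ≥ 2 (or has a self-loop).
The vertices on cycles are {CS101, CS301, CS310, CS340, CS401, CS450} — 6 in total.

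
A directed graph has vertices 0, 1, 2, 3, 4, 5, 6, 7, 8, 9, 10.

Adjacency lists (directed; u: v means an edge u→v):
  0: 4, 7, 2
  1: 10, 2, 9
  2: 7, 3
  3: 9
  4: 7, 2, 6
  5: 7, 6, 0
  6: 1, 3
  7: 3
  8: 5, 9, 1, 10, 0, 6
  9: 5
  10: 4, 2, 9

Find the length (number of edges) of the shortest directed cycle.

4

For each vertex v, BFS finds the shortest path from v back to v.
The shortest such closed walk is 5 → 6 → 3 → 9 → 5, length 4.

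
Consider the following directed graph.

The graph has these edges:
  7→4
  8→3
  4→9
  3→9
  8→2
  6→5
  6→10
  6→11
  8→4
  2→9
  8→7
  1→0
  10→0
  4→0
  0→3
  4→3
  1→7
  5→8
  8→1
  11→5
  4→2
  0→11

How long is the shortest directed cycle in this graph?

5

For each vertex v, BFS finds the shortest path from v back to v.
The shortest such closed walk is 5 → 8 → 1 → 0 → 11 → 5, length 5.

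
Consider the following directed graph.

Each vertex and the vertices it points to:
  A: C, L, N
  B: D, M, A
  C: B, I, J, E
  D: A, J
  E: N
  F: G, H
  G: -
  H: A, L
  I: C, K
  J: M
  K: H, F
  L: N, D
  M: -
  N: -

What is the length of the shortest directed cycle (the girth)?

2

For each vertex v, BFS finds the shortest path from v back to v.
The shortest such closed walk is I → C → I, length 2.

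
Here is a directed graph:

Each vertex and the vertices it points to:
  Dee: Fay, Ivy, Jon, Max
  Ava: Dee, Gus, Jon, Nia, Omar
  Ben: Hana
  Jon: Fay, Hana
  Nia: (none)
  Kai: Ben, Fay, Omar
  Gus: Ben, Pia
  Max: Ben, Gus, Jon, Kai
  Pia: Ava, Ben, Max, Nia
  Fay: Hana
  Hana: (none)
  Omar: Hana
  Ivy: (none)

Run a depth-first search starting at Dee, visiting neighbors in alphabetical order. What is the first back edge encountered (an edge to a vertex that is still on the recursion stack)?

DFS from Dee (visiting neighbors in alphabetical order); mark gray on enter, black on exit:
Dee gray
  Fay gray
    Hana gray
    Hana black
  Fay black
  Ivy gray
  Ivy black
  Jon gray
    Jon→Fay: Fay black — skip
    Jon→Hana: Hana black — skip
  Jon black
  Max gray
    Ben gray
      Ben→Hana: Hana black — skip
    Ben black
    Gus gray
      Gus→Ben: Ben black — skip
      Pia gray
        Ava gray
          Ava→Dee: Dee is gray → back edge
First back edge: Ava → Dee.

Ava→Dee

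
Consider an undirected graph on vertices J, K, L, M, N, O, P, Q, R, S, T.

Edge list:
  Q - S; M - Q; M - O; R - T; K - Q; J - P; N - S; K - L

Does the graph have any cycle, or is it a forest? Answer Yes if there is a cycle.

DFS, tracking each vertex's parent; an edge to a visited non-parent vertex closes a cycle.
Start from T:
visit T (parent –)
  visit R (parent T)
    R–T: parent, skip
visit J (parent –)
  visit P (parent J)
    P–J: parent, skip
visit K (parent –)
  visit L (parent K)
    L–K: parent, skip
  visit Q (parent K)
    visit S (parent Q)
      S–Q: parent, skip
      visit N (parent S)
        N–S: parent, skip
    Q–K: parent, skip
    visit M (parent Q)
      M–Q: parent, skip
      visit O (parent M)
        O–M: parent, skip
No non-parent visited neighbor found — the graph is a forest.

No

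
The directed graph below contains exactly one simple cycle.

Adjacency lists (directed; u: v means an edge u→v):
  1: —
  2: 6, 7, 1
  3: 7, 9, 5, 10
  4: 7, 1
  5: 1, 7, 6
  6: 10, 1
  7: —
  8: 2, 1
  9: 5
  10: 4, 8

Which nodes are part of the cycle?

2, 6, 8, 10

DFS with gray/black marking from 10:
10 gray
  4 gray
    7 gray
    7 black
    1 gray
    1 black
  4 black
  8 gray
    2 gray
      6 gray
        6→10: 10 is gray → back edge
Back edge closes the cycle 10 → 8 → 2 → 6 → 10; its vertices are {2, 6, 8, 10}.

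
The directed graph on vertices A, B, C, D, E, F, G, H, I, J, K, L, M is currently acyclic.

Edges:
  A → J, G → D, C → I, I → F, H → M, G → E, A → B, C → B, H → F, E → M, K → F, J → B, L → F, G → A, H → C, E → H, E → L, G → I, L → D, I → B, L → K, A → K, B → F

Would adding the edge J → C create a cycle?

Adding J→C creates a cycle iff C can already reach J.
Explore from C: no path reaches J. The graph stays acyclic.

No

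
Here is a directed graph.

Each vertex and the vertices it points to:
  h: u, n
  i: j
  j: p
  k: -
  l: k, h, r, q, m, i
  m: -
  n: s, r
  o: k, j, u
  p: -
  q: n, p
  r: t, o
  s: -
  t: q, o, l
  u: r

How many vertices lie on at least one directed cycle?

8

A vertex is on a directed cycle iff it belongs to a strongly connected component of size ≥ 2 (or has a self-loop).
The vertices on cycles are {h, l, n, o, q, r, t, u} — 8 in total.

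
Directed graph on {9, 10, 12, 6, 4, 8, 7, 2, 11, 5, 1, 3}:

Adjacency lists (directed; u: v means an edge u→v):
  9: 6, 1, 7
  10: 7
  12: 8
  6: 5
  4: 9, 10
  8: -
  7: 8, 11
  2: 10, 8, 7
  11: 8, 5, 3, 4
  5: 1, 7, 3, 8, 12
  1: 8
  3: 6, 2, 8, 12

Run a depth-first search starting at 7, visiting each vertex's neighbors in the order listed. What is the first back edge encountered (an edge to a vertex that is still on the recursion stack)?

5->7

DFS from 7 (visiting each vertex's neighbors in the order listed); mark gray on enter, black on exit:
7 gray
  8 gray
  8 black
  11 gray
    11→8: 8 black — skip
    5 gray
      1 gray
        1→8: 8 black — skip
      1 black
      5→7: 7 is gray → back edge
First back edge: 5 → 7.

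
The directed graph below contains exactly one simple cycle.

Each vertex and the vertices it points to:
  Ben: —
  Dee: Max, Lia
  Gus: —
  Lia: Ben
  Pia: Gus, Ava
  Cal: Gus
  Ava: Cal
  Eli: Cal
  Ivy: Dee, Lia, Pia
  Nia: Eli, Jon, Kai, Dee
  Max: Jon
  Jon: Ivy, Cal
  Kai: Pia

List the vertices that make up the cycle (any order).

Dee, Ivy, Jon, Max

DFS with gray/black marking from Jon:
Jon gray
  Ivy gray
    Dee gray
      Max gray
        Max→Jon: Jon is gray → back edge
Back edge closes the cycle Jon → Ivy → Dee → Max → Jon; its vertices are {Dee, Ivy, Jon, Max}.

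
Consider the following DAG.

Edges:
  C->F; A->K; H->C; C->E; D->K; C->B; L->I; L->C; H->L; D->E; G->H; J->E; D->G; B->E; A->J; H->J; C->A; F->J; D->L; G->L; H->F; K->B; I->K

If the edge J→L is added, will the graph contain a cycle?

Yes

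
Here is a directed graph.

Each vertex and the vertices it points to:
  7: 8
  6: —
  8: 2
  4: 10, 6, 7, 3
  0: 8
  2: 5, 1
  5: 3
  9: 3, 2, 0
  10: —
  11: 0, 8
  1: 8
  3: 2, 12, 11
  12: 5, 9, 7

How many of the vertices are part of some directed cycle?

A vertex is on a directed cycle iff it belongs to a strongly connected component of size ≥ 2 (or has a self-loop).
The vertices on cycles are {0, 1, 2, 3, 5, 7, 8, 9, 11, 12} — 10 in total.

10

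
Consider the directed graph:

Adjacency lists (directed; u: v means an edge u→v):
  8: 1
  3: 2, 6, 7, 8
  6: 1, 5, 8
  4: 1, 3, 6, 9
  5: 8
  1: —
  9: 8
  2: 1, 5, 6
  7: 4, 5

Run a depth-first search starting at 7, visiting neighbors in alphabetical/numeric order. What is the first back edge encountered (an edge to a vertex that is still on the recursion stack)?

3→7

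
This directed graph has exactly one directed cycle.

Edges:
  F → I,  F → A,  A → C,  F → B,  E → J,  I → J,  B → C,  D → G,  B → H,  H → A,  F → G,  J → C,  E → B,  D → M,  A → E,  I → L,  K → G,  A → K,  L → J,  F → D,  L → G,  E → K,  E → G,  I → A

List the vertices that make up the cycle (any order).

A, B, E, H

DFS with gray/black marking from B:
B gray
  C gray
  C black
  H gray
    A gray
      E gray
        G gray
        G black
        J gray
          J→C: C black — skip
        J black
        K gray
          K→G: G black — skip
        K black
        E→B: B is gray → back edge
Back edge closes the cycle B → H → A → E → B; its vertices are {A, B, E, H}.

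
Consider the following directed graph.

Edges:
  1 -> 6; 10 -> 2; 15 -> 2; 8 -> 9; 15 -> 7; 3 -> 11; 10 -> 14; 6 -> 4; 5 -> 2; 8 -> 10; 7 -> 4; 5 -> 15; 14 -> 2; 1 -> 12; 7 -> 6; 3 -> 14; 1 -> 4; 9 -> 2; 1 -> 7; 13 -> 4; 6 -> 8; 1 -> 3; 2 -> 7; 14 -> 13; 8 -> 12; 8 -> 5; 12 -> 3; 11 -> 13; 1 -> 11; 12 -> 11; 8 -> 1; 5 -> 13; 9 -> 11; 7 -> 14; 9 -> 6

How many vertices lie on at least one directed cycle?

12

A vertex is on a directed cycle iff it belongs to a strongly connected component of size ≥ 2 (or has a self-loop).
The vertices on cycles are {1, 2, 3, 5, 6, 7, 8, 9, 10, 12, 14, 15} — 12 in total.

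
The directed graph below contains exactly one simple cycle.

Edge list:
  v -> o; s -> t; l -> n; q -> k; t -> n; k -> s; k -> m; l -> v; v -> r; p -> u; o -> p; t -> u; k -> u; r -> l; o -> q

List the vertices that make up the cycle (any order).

l, r, v

DFS with gray/black marking from v:
v gray
  o gray
    q gray
      k gray
        m gray
        m black
        s gray
          t gray
            u gray
            u black
            n gray
            n black
          t black
        s black
        k→u: u black — skip
      k black
    q black
    p gray
      p→u: u black — skip
    p black
  o black
  r gray
    l gray
      l→v: v is gray → back edge
Back edge closes the cycle v → r → l → v; its vertices are {l, r, v}.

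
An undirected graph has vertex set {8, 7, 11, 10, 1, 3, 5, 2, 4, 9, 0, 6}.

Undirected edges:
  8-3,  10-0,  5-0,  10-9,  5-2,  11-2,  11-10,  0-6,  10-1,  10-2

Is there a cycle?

DFS, tracking each vertex's parent; an edge to a visited non-parent vertex closes a cycle.
Start from 2:
visit 2 (parent –)
  visit 11 (parent 2)
    visit 10 (parent 11)
      10–11: parent, skip
      visit 0 (parent 10)
        visit 6 (parent 0)
          6–0: parent, skip
        visit 5 (parent 0)
          5–0: parent, skip
          5–2: 2 visited and ≠ parent → cycle
Cycle: 2 – 11 – 10 – 0 – 5 – 2.

Yes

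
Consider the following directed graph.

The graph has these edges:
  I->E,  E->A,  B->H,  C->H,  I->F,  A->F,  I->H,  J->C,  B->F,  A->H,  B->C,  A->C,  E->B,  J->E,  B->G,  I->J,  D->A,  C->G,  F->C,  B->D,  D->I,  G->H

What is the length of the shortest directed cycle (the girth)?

4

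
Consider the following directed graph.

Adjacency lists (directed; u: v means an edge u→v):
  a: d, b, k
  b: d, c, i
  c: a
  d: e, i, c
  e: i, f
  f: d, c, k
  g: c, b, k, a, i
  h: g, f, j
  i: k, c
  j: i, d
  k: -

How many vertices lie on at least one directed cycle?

A vertex is on a directed cycle iff it belongs to a strongly connected component of size ≥ 2 (or has a self-loop).
The vertices on cycles are {a, b, c, d, e, f, i} — 7 in total.

7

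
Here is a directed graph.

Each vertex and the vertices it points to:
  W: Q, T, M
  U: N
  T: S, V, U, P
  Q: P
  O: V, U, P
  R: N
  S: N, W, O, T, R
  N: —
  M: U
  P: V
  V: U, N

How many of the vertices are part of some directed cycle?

A vertex is on a directed cycle iff it belongs to a strongly connected component of size ≥ 2 (or has a self-loop).
The vertices on cycles are {S, T, W} — 3 in total.

3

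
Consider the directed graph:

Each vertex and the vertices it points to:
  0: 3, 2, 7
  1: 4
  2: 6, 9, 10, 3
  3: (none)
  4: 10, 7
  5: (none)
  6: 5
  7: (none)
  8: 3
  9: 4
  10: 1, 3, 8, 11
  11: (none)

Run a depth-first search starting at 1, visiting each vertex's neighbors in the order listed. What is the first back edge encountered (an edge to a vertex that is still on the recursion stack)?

10→1

DFS from 1 (visiting each vertex's neighbors in the order listed); mark gray on enter, black on exit:
1 gray
  4 gray
    10 gray
      10→1: 1 is gray → back edge
First back edge: 10 → 1.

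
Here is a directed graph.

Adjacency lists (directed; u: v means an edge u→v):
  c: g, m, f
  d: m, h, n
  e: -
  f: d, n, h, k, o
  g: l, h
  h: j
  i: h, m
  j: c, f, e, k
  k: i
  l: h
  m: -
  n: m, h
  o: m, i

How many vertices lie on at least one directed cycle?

11

A vertex is on a directed cycle iff it belongs to a strongly connected component of size ≥ 2 (or has a self-loop).
The vertices on cycles are {c, d, f, g, h, i, j, k, l, n, o} — 11 in total.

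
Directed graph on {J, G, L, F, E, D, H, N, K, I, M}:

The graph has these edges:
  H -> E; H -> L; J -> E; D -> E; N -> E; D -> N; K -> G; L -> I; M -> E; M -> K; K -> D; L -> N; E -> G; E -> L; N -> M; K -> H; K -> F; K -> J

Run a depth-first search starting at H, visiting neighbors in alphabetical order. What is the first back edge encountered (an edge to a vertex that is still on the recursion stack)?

N->E

DFS from H (visiting neighbors in alphabetical order); mark gray on enter, black on exit:
H gray
  E gray
    G gray
    G black
    L gray
      I gray
      I black
      N gray
        N→E: E is gray → back edge
First back edge: N → E.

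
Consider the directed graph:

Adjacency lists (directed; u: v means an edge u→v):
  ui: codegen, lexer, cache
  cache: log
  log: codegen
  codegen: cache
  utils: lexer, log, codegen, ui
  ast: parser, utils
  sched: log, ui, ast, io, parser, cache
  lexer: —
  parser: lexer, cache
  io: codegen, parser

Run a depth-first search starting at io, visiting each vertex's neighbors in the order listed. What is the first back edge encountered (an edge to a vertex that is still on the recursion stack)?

log->codegen

DFS from io (visiting each vertex's neighbors in the order listed); mark gray on enter, black on exit:
io gray
  codegen gray
    cache gray
      log gray
        log→codegen: codegen is gray → back edge
First back edge: log → codegen.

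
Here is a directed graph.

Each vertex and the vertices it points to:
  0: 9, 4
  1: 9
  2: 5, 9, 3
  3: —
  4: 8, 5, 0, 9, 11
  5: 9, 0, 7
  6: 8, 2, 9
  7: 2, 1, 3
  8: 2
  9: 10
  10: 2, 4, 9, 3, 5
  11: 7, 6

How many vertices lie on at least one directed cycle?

11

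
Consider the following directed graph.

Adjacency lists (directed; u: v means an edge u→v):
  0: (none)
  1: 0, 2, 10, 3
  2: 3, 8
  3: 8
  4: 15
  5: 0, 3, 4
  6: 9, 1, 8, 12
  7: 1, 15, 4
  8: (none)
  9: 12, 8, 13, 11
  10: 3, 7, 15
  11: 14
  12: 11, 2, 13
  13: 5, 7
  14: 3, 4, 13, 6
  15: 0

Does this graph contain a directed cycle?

Yes

DFS with white/gray/black marking, starting from 12:
12 gray
  11 gray
    14 gray
      3 gray
        8 gray
        8 black
      3 black
      4 gray
        15 gray
          0 gray
          0 black
        15 black
      4 black
      13 gray
        5 gray
          5→0: 0 black — skip
          5→3: 3 black — skip
          5→4: 4 black — skip
        5 black
        7 gray
          1 gray
            1→0: 0 black — skip
            2 gray
              2→3: 3 black — skip
              2→8: 8 black — skip
            2 black
            10 gray
              10→3: 3 black — skip
              10→7: 7 is gray → back edge
Back edge found, so a cycle exists: 7 → 1 → 10 → 7.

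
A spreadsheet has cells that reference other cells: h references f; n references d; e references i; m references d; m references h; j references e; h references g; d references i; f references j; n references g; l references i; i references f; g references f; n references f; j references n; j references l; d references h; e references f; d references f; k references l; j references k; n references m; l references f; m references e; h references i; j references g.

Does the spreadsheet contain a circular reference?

DFS with white/gray/black marking, starting from h:
h gray
  g gray
    f gray
      j gray
        n gray
          n→f: f is gray → back edge
Back edge found, so a cycle exists: f → j → n → f.

Yes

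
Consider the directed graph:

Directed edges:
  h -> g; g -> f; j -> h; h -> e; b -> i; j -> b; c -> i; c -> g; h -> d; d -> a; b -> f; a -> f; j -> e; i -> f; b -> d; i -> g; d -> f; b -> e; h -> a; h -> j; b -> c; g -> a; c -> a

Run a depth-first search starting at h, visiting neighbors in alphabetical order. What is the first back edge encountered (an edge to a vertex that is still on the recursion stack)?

j→h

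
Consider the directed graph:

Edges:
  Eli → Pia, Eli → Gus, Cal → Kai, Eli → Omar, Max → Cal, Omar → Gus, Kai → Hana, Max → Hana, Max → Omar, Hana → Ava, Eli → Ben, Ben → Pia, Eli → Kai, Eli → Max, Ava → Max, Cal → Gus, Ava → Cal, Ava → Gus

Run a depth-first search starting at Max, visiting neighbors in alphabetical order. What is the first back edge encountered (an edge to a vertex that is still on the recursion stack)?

Ava→Cal

DFS from Max (visiting neighbors in alphabetical order); mark gray on enter, black on exit:
Max gray
  Cal gray
    Gus gray
    Gus black
    Kai gray
      Hana gray
        Ava gray
          Ava→Cal: Cal is gray → back edge
First back edge: Ava → Cal.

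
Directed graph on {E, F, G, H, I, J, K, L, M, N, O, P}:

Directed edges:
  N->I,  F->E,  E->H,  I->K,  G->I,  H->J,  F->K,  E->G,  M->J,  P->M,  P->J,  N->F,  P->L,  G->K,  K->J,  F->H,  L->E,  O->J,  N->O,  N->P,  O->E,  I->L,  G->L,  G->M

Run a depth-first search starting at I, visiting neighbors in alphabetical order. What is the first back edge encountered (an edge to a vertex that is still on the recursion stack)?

G->I

DFS from I (visiting neighbors in alphabetical order); mark gray on enter, black on exit:
I gray
  K gray
    J gray
    J black
  K black
  L gray
    E gray
      G gray
        G→I: I is gray → back edge
First back edge: G → I.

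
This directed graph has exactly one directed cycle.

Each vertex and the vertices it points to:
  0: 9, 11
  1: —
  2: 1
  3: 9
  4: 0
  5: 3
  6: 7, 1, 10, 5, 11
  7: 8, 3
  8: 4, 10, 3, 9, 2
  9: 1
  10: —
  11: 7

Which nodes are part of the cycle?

0, 4, 7, 8, 11

DFS with gray/black marking from 7:
7 gray
  8 gray
    4 gray
      0 gray
        9 gray
          1 gray
          1 black
        9 black
        11 gray
          11→7: 7 is gray → back edge
Back edge closes the cycle 7 → 8 → 4 → 0 → 11 → 7; its vertices are {0, 4, 7, 8, 11}.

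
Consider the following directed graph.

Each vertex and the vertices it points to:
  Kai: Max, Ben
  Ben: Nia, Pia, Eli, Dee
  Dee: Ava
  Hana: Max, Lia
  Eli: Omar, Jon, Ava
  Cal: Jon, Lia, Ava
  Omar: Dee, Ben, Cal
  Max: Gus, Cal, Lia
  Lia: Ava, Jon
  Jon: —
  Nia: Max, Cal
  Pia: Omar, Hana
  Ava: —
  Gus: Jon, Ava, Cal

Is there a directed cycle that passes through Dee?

Dee lies on a cycle iff there is a path from Dee back to itself.
Exploring from Dee, it never reaches itself; equivalently, its strongly connected component is a singleton.

No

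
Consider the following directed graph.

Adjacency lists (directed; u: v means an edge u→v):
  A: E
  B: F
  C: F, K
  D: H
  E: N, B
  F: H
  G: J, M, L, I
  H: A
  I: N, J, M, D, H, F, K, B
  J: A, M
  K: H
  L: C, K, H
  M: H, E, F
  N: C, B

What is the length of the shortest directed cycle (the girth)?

5

For each vertex v, BFS finds the shortest path from v back to v.
The shortest such closed walk is A → E → B → F → H → A, length 5.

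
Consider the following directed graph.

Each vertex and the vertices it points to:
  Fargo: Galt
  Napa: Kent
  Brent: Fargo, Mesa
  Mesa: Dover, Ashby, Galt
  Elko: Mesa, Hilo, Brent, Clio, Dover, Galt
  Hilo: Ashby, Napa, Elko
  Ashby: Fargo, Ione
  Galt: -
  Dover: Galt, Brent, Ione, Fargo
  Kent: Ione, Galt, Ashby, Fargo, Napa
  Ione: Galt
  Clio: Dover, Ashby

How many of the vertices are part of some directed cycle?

7

A vertex is on a directed cycle iff it belongs to a strongly connected component of size ≥ 2 (or has a self-loop).
The vertices on cycles are {Elko, Hilo, Kent, Mesa, Napa, Brent, Dover} — 7 in total.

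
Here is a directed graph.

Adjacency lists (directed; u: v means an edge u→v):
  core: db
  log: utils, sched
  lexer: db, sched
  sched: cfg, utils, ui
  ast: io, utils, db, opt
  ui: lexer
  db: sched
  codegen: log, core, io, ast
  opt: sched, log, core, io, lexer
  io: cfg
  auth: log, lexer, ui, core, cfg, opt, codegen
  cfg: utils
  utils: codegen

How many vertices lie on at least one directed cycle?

A vertex is on a directed cycle iff it belongs to a strongly connected component of size ≥ 2 (or has a self-loop).
The vertices on cycles are {db, io, ui, ast, cfg, log, opt, core, lexer, sched, utils, codegen} — 12 in total.

12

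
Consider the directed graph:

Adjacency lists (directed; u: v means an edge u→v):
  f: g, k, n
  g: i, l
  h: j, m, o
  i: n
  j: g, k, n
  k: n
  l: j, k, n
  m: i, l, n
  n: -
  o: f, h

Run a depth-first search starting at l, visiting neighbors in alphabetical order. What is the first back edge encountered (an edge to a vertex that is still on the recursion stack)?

g->l

DFS from l (visiting neighbors in alphabetical order); mark gray on enter, black on exit:
l gray
  j gray
    g gray
      i gray
        n gray
        n black
      i black
      g→l: l is gray → back edge
First back edge: g → l.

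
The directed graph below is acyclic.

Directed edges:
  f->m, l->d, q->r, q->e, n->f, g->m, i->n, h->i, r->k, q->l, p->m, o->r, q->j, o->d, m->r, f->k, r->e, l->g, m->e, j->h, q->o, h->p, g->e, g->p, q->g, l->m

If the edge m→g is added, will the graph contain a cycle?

Yes

Adding m→g creates a cycle iff g can already reach m.
Path from g: g → m.
So g → … → m → g is a cycle.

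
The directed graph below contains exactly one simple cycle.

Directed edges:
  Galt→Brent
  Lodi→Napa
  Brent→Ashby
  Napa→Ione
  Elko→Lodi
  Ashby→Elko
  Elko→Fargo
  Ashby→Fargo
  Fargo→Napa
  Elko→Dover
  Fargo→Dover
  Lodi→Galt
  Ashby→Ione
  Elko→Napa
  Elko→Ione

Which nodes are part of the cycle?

Elko, Galt, Lodi, Ashby, Brent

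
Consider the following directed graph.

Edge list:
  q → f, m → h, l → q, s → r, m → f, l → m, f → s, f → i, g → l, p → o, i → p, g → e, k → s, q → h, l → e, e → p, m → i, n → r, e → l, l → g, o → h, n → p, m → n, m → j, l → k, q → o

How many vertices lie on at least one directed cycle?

3

A vertex is on a directed cycle iff it belongs to a strongly connected component of size ≥ 2 (or has a self-loop).
The vertices on cycles are {e, g, l} — 3 in total.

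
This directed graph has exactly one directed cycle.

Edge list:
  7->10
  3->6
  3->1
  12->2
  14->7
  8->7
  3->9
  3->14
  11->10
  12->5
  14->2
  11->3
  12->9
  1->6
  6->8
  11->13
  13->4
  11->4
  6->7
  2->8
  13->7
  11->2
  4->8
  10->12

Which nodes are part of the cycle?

DFS with gray/black marking from 10:
10 gray
  12 gray
    5 gray
    5 black
    2 gray
      8 gray
        7 gray
          7→10: 10 is gray → back edge
Back edge closes the cycle 10 → 12 → 2 → 8 → 7 → 10; its vertices are {2, 7, 8, 10, 12}.

2, 7, 8, 10, 12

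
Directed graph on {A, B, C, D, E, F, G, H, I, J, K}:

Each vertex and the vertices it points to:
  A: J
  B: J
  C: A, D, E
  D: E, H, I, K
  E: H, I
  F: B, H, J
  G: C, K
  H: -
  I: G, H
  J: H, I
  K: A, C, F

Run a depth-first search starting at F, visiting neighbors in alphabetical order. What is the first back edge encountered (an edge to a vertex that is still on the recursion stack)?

DFS from F (visiting neighbors in alphabetical order); mark gray on enter, black on exit:
F gray
  B gray
    J gray
      H gray
      H black
      I gray
        G gray
          C gray
            A gray
              A→J: J is gray → back edge
First back edge: A → J.

A→J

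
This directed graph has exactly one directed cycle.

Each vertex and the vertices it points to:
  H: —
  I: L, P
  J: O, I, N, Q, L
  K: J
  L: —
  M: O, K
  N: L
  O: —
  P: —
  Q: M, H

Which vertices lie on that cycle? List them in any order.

DFS with gray/black marking from J:
J gray
  O gray
  O black
  I gray
    L gray
    L black
    P gray
    P black
  I black
  N gray
    N→L: L black — skip
  N black
  Q gray
    M gray
      M→O: O black — skip
      K gray
        K→J: J is gray → back edge
Back edge closes the cycle J → Q → M → K → J; its vertices are {J, K, M, Q}.

J, K, M, Q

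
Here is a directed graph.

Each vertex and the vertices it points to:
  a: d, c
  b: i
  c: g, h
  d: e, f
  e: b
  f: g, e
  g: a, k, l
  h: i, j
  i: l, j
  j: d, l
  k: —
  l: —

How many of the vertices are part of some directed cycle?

10

A vertex is on a directed cycle iff it belongs to a strongly connected component of size ≥ 2 (or has a self-loop).
The vertices on cycles are {a, b, c, d, e, f, g, h, i, j} — 10 in total.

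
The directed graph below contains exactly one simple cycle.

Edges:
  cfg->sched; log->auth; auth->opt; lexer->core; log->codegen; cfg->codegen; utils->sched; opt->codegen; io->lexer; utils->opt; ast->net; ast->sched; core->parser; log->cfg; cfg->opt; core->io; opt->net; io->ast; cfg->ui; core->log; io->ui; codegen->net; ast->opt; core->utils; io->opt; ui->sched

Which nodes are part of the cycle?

io, core, lexer

DFS with gray/black marking from core:
core gray
  log gray
    auth gray
      opt gray
        codegen gray
          net gray
          net black
        codegen black
        opt→net: net black — skip
      opt black
    auth black
    log→codegen: codegen black — skip
    cfg gray
      ui gray
        sched gray
        sched black
      ui black
      cfg→opt: opt black — skip
      cfg→codegen: codegen black — skip
      cfg→sched: sched black — skip
    cfg black
  log black
  utils gray
    utils→sched: sched black — skip
    utils→opt: opt black — skip
  utils black
  parser gray
  parser black
  io gray
    ast gray
      ast→sched: sched black — skip
      ast→opt: opt black — skip
      ast→net: net black — skip
    ast black
    lexer gray
      lexer→core: core is gray → back edge
Back edge closes the cycle core → io → lexer → core; its vertices are {io, core, lexer}.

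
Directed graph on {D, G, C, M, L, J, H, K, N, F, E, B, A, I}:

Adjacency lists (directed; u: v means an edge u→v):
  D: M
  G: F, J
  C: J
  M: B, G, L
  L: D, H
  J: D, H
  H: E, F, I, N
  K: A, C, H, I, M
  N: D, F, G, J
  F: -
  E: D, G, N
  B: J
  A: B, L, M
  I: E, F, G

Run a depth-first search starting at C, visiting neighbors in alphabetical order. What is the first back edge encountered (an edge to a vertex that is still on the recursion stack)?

B->J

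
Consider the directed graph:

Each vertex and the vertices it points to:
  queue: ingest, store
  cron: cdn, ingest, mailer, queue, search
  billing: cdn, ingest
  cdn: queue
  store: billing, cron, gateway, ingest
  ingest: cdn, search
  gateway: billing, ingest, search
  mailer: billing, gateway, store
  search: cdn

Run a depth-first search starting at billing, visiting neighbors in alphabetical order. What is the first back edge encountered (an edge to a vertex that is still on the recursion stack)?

ingest->cdn

DFS from billing (visiting neighbors in alphabetical order); mark gray on enter, black on exit:
billing gray
  cdn gray
    queue gray
      ingest gray
        ingest→cdn: cdn is gray → back edge
First back edge: ingest → cdn.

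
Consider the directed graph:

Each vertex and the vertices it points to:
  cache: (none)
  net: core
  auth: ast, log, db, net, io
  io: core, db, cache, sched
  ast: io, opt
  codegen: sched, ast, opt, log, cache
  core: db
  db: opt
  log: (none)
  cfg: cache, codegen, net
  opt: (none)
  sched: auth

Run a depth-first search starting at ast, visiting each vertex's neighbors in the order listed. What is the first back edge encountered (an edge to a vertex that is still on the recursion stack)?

auth→ast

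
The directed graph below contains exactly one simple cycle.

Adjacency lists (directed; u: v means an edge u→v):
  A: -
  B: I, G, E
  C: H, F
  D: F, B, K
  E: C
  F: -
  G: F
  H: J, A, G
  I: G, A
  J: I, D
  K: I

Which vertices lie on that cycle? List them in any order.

B, C, D, E, H, J

DFS with gray/black marking from H:
H gray
  J gray
    I gray
      G gray
        F gray
        F black
      G black
      A gray
      A black
    I black
    D gray
      D→F: F black — skip
      B gray
        B→I: I black — skip
        B→G: G black — skip
        E gray
          C gray
            C→H: H is gray → back edge
Back edge closes the cycle H → J → D → B → E → C → H; its vertices are {B, C, D, E, H, J}.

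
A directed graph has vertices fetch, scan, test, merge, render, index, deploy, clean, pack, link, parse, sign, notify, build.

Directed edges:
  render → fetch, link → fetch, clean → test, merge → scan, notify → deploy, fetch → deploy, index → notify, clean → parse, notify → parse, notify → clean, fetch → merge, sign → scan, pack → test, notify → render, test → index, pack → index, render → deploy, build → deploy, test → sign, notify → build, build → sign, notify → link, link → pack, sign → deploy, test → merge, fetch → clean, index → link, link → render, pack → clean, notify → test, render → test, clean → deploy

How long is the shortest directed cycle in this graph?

For each vertex v, BFS finds the shortest path from v back to v.
The shortest such closed walk is notify → test → index → notify, length 3.

3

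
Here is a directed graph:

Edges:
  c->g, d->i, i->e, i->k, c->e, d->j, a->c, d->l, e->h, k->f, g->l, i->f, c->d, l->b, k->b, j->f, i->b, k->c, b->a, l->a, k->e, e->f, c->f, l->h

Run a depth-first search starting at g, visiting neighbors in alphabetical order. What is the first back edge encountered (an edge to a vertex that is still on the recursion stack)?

b->a

DFS from g (visiting neighbors in alphabetical order); mark gray on enter, black on exit:
g gray
  l gray
    a gray
      c gray
        d gray
          i gray
            b gray
              b→a: a is gray → back edge
First back edge: b → a.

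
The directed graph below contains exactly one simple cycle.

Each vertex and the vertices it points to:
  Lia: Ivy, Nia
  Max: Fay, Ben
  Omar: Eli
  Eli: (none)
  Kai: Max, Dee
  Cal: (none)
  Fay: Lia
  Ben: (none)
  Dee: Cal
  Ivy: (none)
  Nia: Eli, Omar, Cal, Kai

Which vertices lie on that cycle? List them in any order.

DFS with gray/black marking from Kai:
Kai gray
  Max gray
    Fay gray
      Lia gray
        Ivy gray
        Ivy black
        Nia gray
          Eli gray
          Eli black
          Omar gray
            Omar→Eli: Eli black — skip
          Omar black
          Cal gray
          Cal black
          Nia→Kai: Kai is gray → back edge
Back edge closes the cycle Kai → Max → Fay → Lia → Nia → Kai; its vertices are {Fay, Kai, Lia, Max, Nia}.

Fay, Kai, Lia, Max, Nia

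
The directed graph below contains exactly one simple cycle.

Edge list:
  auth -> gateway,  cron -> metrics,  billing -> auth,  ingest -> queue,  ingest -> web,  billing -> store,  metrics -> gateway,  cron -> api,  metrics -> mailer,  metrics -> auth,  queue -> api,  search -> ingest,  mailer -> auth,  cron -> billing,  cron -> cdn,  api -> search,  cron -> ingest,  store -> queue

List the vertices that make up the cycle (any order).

api, queue, ingest, search

DFS with gray/black marking from api:
api gray
  search gray
    ingest gray
      web gray
      web black
      queue gray
        queue→api: api is gray → back edge
Back edge closes the cycle api → search → ingest → queue → api; its vertices are {api, queue, ingest, search}.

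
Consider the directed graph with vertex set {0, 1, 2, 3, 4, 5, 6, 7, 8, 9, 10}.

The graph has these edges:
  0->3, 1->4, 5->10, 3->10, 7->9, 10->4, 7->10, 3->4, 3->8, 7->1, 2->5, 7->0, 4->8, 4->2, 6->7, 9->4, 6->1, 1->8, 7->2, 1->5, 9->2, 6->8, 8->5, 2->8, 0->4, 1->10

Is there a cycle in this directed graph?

Yes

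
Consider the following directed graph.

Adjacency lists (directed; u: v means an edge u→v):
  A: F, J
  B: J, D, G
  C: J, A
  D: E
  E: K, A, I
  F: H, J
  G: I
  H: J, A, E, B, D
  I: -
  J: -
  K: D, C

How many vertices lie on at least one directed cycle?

8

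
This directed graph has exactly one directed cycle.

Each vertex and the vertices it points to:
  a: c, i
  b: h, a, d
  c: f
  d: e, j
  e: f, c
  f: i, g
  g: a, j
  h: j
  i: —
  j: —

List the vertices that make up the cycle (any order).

a, c, f, g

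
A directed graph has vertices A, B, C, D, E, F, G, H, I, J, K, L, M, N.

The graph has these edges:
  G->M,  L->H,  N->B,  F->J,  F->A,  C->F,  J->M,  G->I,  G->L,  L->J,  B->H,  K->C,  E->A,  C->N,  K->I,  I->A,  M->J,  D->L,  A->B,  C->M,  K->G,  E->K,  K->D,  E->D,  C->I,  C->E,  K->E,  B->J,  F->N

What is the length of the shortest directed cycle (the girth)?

For each vertex v, BFS finds the shortest path from v back to v.
The shortest such closed walk is E → K → E, length 2.

2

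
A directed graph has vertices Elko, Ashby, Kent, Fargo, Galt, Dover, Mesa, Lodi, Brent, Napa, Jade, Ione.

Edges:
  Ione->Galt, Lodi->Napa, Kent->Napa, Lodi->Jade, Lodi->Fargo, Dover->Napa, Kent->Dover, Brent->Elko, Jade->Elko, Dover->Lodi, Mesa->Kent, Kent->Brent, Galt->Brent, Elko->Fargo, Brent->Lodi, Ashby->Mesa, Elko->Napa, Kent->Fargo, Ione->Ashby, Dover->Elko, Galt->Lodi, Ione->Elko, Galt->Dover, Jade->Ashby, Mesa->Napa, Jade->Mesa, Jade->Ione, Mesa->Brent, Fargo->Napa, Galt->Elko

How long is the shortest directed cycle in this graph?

For each vertex v, BFS finds the shortest path from v back to v.
The shortest such closed walk is Jade → Ione → Galt → Lodi → Jade, length 4.

4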